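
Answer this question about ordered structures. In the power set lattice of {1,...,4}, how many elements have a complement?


An element a is complemented if some b has a meet b = bottom, a join b = top.
every subset A has complement S\A, so all elements are complemented.
Complemented elements: {}, {1}, {2}, {3}, {4}, {1,2}, ... (10 more)
Count: 16


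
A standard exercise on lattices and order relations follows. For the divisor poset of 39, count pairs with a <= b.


The order relation is {(a,b) : a <= b}, reflexive so it includes (a,a).
Examples: (1,1), (1,13), (1,3), (1,39), (13,13), ...
Total ordered pairs: 9


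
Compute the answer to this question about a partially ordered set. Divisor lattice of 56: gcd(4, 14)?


Meet=gcd.
gcd(4,14)=2


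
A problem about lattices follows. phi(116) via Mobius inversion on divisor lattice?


phi(n) = n * prod_{p|n} (1 - 1/p).
Prime divisors of 116: [2, 29]
phi(116) = 116 * (1 - 1/2) * (1 - 1/29)
phi(116) = 56


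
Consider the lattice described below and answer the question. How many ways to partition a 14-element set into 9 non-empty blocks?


S(n,k) = k*S(n-1,k) + S(n-1,k-1).
S(13,9) = 359502, S(13,8) = 1899612
S(14,9) = 9*359502 + 1899612 = 3235518 + 1899612
S(14,9) = 5135130


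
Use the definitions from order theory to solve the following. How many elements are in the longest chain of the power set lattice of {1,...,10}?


A chain is a totally ordered subset; we count the number of elements in a maximum chain.
Compute, for each element x, the size of the longest chain ending at x:
  {}: 1
  {1}: 2
  {2}: 2
  {3}: 2
  {4}: 2
  {5}: 2
  ...
A maximum chain: {} < {1} < {1,2} < {1,2,3} < {1,2,3,4} < {1,2,3,4,5} < {1,2,3,4,5,6} < {1,2,3,4,5,6,7} < {1,2,3,4,5,6,7,8} < {1,2,3,4,5,6,7,8,9} < {1,2,3,4,5,6,7,8,9,10}
Number of elements in the longest chain: 11


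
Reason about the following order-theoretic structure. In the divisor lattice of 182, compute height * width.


Height = length of longest chain minus 1; width = size of largest antichain.
A maximum chain: 1 | 13 | 91 | 182  (height 3).
A maximum antichain: {2, 7, 13}  (width 3).
Product = 3 * 3 = 9


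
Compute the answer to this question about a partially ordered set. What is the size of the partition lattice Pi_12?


B(n) = number of set partitions of an n-element set.
B(n) satisfies the recurrence: B(n+1) = sum_k C(n,k)*B(k).
B(12) = 4213597


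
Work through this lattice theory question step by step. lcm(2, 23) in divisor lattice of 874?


Join=lcm.
gcd(2,23)=1
lcm=46


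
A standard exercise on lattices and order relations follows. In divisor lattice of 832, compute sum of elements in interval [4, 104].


Interval [4,104] in divisors of 832: [4, 8, 52, 104]
Sum = 168


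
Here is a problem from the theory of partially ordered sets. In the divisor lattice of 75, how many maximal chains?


A maximal chain goes from the minimum element to a maximal element via cover relations.
Counting all min-to-max paths in the cover graph.
Total maximal chains: 3


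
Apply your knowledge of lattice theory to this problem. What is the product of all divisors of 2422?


Divisors of 2422: [1, 2, 7, 14, 173, 346, 1211, 2422]
Product = n^(d(n)/2) = 2422^(8/2)
Product = 34410941495056


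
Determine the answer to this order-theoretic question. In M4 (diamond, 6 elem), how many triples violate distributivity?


Distributive law: a ^ (b v c) = (a ^ b) v (a ^ c).
Check all 6^3 = 216 ordered triples (a,b,c).
  e.g. a=a1, b=a2, c=a3: lhs=a1 != rhs=0
  e.g. a=a1, b=a2, c=a4: lhs=a1 != rhs=0
Total violating triples: 24


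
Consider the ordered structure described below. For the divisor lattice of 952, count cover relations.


A cover relation a -< b holds when a < b with no c strictly between.
Cover relations:
  1 -< 2
  1 -< 7
  1 -< 17
  2 -< 4
  2 -< 14
  2 -< 34
  4 -< 8
  4 -< 28
  ...20 more
Total: 28


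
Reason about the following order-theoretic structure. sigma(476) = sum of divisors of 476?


sigma(n) = sum of divisors.
Divisors of 476: [1, 2, 4, 7, 14, 17, 28, 34, 68, 119, 238, 476]
Sum = 1008


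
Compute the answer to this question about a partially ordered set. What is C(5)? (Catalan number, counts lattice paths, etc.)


C(n) = C(2n, n) / (n+1).
C(10, 5) = 252
C(5) = 252 / 6 = 42


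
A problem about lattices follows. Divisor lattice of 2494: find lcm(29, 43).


In a divisor lattice, join = lcm (least common multiple).
gcd(29,43) = 1
lcm(29,43) = 29*43/gcd = 1247/1 = 1247


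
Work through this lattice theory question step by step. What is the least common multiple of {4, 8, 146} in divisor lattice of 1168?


In a divisor lattice, join = lcm (least common multiple).
Compute lcm iteratively: start with first element, then lcm(current, next).
Elements: [4, 8, 146]
lcm(4,8) = 8
lcm(8,146) = 584
Final lcm = 584


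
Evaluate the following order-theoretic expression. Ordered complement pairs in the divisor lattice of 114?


Complement pair (a,b): a meet b = bottom, a join b = top.
Here: gcd(a,b)=1 and lcm(a,b)=114, i.e. a*b=114 with a,b coprime.
Pairs found: (1,114), (2,57), (3,38), (6,19), ... (4 more)
Total ordered pairs: 8


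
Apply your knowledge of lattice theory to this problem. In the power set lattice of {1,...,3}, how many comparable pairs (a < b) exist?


A comparable pair {a,b} has a < b or b < a in the order.
Count unordered pairs where one element is strictly below the other.
Examples: {{},{1}}, {{},{2}}, {{},{3}}, {{},{1,2}}, ...
Total comparable pairs: 19


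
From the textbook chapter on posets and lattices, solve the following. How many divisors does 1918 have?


Divisors of 1918: [1, 2, 7, 14, 137, 274, 959, 1918]
Count: 8


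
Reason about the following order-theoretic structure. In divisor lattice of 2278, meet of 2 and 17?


In a divisor lattice, meet = gcd (greatest common divisor).
By Euclidean algorithm or factoring: gcd(2,17) = 1


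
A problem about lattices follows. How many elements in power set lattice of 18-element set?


Power set = 2^n.
2^18 = 262144


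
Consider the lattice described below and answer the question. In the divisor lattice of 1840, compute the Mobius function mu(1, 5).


In a divisor lattice, mu(a,b) = mu(b/a) where mu is the classical Mobius function.
b/a = 5/1 = 5
Prime factorization of 5: primes [5]
5 is squarefree with 1 prime factor(s), so mu(5) = (-1)^1 = -1


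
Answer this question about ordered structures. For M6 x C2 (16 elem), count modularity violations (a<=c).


Modular law: if a <= c then a v (b ^ c) = (a v b) ^ c.
Check all triples (a,b,c) with a <= c among 16 elements.
This lattice is modular (diamonds M_m and their chain-products are modular).
Total violating triples: 0


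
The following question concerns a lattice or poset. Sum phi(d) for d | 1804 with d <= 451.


Divisors of 1804 up to 451: [1, 2, 4, 11, 22, 41, 44, 82, 164, 451]
phi values: [1, 1, 2, 10, 10, 40, 20, 40, 80, 400]
Sum = 604


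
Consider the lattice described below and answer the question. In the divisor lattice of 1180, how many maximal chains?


A maximal chain goes from the minimum element to a maximal element via cover relations.
Counting all min-to-max paths in the cover graph.
Total maximal chains: 12


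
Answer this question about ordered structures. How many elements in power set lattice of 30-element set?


Power set = 2^n.
2^30 = 1073741824


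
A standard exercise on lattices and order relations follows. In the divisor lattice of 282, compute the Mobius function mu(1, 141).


In a divisor lattice, mu(a,b) = mu(b/a) where mu is the classical Mobius function.
b/a = 141/1 = 141
Prime factorization of 141: primes [3, 47]
141 is squarefree with 2 prime factor(s), so mu(141) = (-1)^2 = 1


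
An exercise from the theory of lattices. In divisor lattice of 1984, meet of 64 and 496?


In a divisor lattice, meet = gcd (greatest common divisor).
By Euclidean algorithm or factoring: gcd(64,496) = 16


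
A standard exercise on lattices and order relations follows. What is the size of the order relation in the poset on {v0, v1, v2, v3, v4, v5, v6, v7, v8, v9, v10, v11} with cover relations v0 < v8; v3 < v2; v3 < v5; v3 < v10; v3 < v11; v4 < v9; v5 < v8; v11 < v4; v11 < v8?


The order relation is {(a,b) : a <= b}, reflexive so it includes (a,a).
Examples: (v0,v0), (v0,v8), (v1,v1), (v10,v10), (v11,v11), ...
Total ordered pairs: 25


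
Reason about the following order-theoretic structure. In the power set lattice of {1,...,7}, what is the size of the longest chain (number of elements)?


A chain is a totally ordered subset; we count the number of elements in a maximum chain.
Compute, for each element x, the size of the longest chain ending at x:
  {}: 1
  {1}: 2
  {2}: 2
  {3}: 2
  {4}: 2
  {5}: 2
  ...
A maximum chain: {} < {1} < {1,2} < {1,2,3} < {1,2,3,4} < {1,2,3,4,5} < {1,2,3,4,5,6} < {1,2,3,4,5,6,7}
Number of elements in the longest chain: 8


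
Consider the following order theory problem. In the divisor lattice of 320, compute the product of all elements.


Divisors of 320: [1, 2, 4, 5, 8, 10, 16, 20, 32, 40, 64, 80, 160, 320]
Product = n^(d(n)/2) = 320^(14/2)
Product = 343597383680000000


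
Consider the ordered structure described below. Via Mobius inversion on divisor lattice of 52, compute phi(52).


phi(n) = n * prod_{p|n} (1 - 1/p).
Prime divisors of 52: [2, 13]
phi(52) = 52 * (1 - 1/2) * (1 - 1/13)
phi(52) = 24


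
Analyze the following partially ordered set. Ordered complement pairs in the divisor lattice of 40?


Complement pair (a,b): a meet b = bottom, a join b = top.
Here: gcd(a,b)=1 and lcm(a,b)=40, i.e. a*b=40 with a,b coprime.
Pairs found: (1,40), (5,8), (8,5), (40,1)
Total ordered pairs: 4


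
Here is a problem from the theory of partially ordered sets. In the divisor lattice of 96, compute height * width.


Height = length of longest chain minus 1; width = size of largest antichain.
A maximum chain: 1 | 3 | 6 | 12 | 24 | 48 | 96  (height 6).
A maximum antichain: {2, 3}  (width 2).
Product = 6 * 2 = 12


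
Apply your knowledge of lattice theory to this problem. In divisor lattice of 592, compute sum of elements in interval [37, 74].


Interval [37,74] in divisors of 592: [37, 74]
Sum = 111


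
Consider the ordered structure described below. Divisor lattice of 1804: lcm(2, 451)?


Join=lcm.
gcd(2,451)=1
lcm=902


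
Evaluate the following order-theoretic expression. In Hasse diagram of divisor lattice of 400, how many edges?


A cover relation a -< b holds when a < b with no c strictly between.
Cover relations:
  1 -< 2
  1 -< 5
  2 -< 4
  2 -< 10
  4 -< 8
  4 -< 20
  5 -< 10
  5 -< 25
  ...14 more
Total: 22


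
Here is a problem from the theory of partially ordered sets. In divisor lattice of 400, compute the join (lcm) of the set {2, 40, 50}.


In a divisor lattice, join = lcm (least common multiple).
Compute lcm iteratively: start with first element, then lcm(current, next).
Elements: [2, 40, 50]
lcm(2,40) = 40
lcm(40,50) = 200
Final lcm = 200


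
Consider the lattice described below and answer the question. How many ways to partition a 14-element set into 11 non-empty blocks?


S(n,k) = k*S(n-1,k) + S(n-1,k-1).
S(13,11) = 2431, S(13,10) = 39325
S(14,11) = 11*2431 + 39325 = 26741 + 39325
S(14,11) = 66066


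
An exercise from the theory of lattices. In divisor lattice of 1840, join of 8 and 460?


In a divisor lattice, join = lcm (least common multiple).
gcd(8,460) = 4
lcm(8,460) = 8*460/gcd = 3680/4 = 920


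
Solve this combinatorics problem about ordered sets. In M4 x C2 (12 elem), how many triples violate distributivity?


Distributive law: a ^ (b v c) = (a ^ b) v (a ^ c).
Check all 12^3 = 1728 ordered triples (a,b,c).
  e.g. a=(a1,0), b=(a2,0), c=(a3,0): lhs=(a1,0) != rhs=(0,0)
  e.g. a=(a1,0), b=(a2,0), c=(a3,1): lhs=(a1,0) != rhs=(0,0)
Total violating triples: 192


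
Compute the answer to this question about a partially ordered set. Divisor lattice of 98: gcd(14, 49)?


Meet=gcd.
gcd(14,49)=7


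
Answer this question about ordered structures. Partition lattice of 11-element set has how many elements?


B(n) = number of set partitions of an n-element set.
B(n) satisfies the recurrence: B(n+1) = sum_k C(n,k)*B(k).
B(11) = 678570


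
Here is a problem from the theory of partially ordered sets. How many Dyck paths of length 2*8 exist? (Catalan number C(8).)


C(n) = C(2n, n) / (n+1).
C(16, 8) = 12870
C(8) = 12870 / 9 = 1430


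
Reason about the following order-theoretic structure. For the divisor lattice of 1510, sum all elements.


sigma(n) = sum of divisors.
Divisors of 1510: [1, 2, 5, 10, 151, 302, 755, 1510]
Sum = 2736


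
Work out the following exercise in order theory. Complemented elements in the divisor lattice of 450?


An element a is complemented if some b has a meet b = bottom, a join b = top.
a is complemented iff gcd(a, n/a)=1, i.e. a is a unitary divisor of 450.
Complemented elements: 1, 2, 9, 18, 25, 50, ... (2 more)
Count: 8


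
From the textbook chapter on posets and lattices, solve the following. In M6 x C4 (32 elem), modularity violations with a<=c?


Modular law: if a <= c then a v (b ^ c) = (a v b) ^ c.
Check all triples (a,b,c) with a <= c among 32 elements.
This lattice is modular (diamonds M_m and their chain-products are modular).
Total violating triples: 0


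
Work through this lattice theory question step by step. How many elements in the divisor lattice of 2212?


Divisors of 2212: [1, 2, 4, 7, 14, 28, 79, 158, 316, 553, 1106, 2212]
Count: 12


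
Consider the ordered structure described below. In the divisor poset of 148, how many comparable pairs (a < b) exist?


A comparable pair {a,b} has a < b or b < a in the order.
Count unordered pairs where one element is strictly below the other.
Examples: {1,2}, {1,4}, {1,37}, {1,74}, ...
Total comparable pairs: 12


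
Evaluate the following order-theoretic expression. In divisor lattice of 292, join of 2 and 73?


In a divisor lattice, join = lcm (least common multiple).
gcd(2,73) = 1
lcm(2,73) = 2*73/gcd = 146/1 = 146


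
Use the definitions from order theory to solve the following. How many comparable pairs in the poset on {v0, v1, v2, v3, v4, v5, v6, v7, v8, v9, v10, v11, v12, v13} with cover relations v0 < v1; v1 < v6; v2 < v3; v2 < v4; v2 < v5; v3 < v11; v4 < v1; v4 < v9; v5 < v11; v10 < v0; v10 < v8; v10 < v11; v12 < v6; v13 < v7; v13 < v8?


A comparable pair {a,b} has a < b or b < a in the order.
Count unordered pairs where one element is strictly below the other.
Examples: {v0,v1}, {v0,v6}, {v0,v10}, {v1,v2}, ...
Total comparable pairs: 23


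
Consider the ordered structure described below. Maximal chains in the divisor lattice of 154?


A maximal chain goes from the minimum element to a maximal element via cover relations.
Counting all min-to-max paths in the cover graph.
Total maximal chains: 6


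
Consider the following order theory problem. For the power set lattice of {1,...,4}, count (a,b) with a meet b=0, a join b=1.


Complement pair (a,b): a meet b = bottom, a join b = top.
Here: A intersect B = {} and A union B = {1,...,4}.
Pairs found: ({},{1,2,3,4}), ({1},{2,3,4}), ({2},{1,3,4}), ({3},{1,2,4}), ... (12 more)
Total ordered pairs: 16


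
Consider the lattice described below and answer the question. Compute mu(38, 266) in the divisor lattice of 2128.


In a divisor lattice, mu(a,b) = mu(b/a) where mu is the classical Mobius function.
b/a = 266/38 = 7
Prime factorization of 7: primes [7]
7 is squarefree with 1 prime factor(s), so mu(7) = (-1)^1 = -1


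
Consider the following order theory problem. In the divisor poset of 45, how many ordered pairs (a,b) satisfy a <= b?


The order relation is {(a,b) : a <= b}, reflexive so it includes (a,a).
Examples: (1,1), (1,15), (1,3), (1,45), (1,5), ...
Total ordered pairs: 18


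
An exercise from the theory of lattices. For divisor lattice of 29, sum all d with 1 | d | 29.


Interval [1,29] in divisors of 29: [1, 29]
Sum = 30


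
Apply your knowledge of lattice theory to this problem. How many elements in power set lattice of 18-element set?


Power set = 2^n.
2^18 = 262144


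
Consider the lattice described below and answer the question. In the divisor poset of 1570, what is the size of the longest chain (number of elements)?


A chain is a totally ordered subset; we count the number of elements in a maximum chain.
Compute, for each element x, the size of the longest chain ending at x:
  1: 1
  2: 2
  5: 2
  157: 2
  10: 3
  314: 3
  ...
A maximum chain: 1 < 2 < 10 < 1570
Number of elements in the longest chain: 4


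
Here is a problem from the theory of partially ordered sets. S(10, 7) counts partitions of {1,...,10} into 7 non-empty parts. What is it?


S(n,k) = k*S(n-1,k) + S(n-1,k-1).
S(9,7) = 462, S(9,6) = 2646
S(10,7) = 7*462 + 2646 = 3234 + 2646
S(10,7) = 5880


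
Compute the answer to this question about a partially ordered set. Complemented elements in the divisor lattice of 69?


An element a is complemented if some b has a meet b = bottom, a join b = top.
a is complemented iff gcd(a, n/a)=1, i.e. a is a unitary divisor of 69.
Complemented elements: 1, 3, 23, 69
Count: 4


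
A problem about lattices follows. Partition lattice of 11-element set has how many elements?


B(n) = number of set partitions of an n-element set.
B(n) satisfies the recurrence: B(n+1) = sum_k C(n,k)*B(k).
B(11) = 678570


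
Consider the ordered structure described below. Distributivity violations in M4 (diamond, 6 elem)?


Distributive law: a ^ (b v c) = (a ^ b) v (a ^ c).
Check all 6^3 = 216 ordered triples (a,b,c).
  e.g. a=a1, b=a2, c=a3: lhs=a1 != rhs=0
  e.g. a=a1, b=a2, c=a4: lhs=a1 != rhs=0
Total violating triples: 24


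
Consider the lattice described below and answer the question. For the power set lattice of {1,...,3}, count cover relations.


A cover relation a -< b holds when a < b with no c strictly between.
Cover relations:
  {} -< {1}
  {} -< {2}
  {} -< {3}
  {1} -< {1,2}
  {1} -< {1,3}
  {2} -< {1,2}
  {2} -< {2,3}
  {3} -< {1,3}
  ...4 more
Total: 12


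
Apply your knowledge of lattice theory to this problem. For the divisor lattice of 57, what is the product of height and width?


Height = length of longest chain minus 1; width = size of largest antichain.
A maximum chain: 1 | 19 | 57  (height 2).
A maximum antichain: {3, 19}  (width 2).
Product = 2 * 2 = 4


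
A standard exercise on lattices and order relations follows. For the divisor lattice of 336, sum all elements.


sigma(n) = sum of divisors.
Divisors of 336: [1, 2, 3, 4, 6, 7, 8, 12, 14, 16, 21, 24, 28, 42, 48, 56, 84, 112, 168, 336]
Sum = 992


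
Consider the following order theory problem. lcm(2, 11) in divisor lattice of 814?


Join=lcm.
gcd(2,11)=1
lcm=22


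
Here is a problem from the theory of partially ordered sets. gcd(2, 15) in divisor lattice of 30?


Meet=gcd.
gcd(2,15)=1


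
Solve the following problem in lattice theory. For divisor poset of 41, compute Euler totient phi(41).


phi(n) = n * prod_{p|n} (1 - 1/p).
Prime divisors of 41: [41]
phi(41) = 41 * (1 - 1/41)
phi(41) = 40


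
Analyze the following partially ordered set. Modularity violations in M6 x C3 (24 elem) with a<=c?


Modular law: if a <= c then a v (b ^ c) = (a v b) ^ c.
Check all triples (a,b,c) with a <= c among 24 elements.
This lattice is modular (diamonds M_m and their chain-products are modular).
Total violating triples: 0


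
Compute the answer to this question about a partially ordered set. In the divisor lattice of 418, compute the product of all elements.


Divisors of 418: [1, 2, 11, 19, 22, 38, 209, 418]
Product = n^(d(n)/2) = 418^(8/2)
Product = 30528476176


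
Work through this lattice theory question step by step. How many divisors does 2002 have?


Divisors of 2002: [1, 2, 7, 11, 13, 14, 22, 26, 77, 91, 143, 154, 182, 286, 1001, 2002]
Count: 16


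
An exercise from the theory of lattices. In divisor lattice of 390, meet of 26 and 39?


In a divisor lattice, meet = gcd (greatest common divisor).
By Euclidean algorithm or factoring: gcd(26,39) = 13


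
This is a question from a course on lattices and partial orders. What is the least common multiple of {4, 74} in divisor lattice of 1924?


In a divisor lattice, join = lcm (least common multiple).
Compute lcm iteratively: start with first element, then lcm(current, next).
Elements: [4, 74]
lcm(4,74) = 148
Final lcm = 148


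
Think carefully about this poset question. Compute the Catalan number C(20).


C(n) = C(2n, n) / (n+1).
C(40, 20) = 137846528820
C(20) = 137846528820 / 21 = 6564120420


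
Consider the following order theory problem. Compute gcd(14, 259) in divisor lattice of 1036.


In a divisor lattice, meet = gcd (greatest common divisor).
By Euclidean algorithm or factoring: gcd(14,259) = 7


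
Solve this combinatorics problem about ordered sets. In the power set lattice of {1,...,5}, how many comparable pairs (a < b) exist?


A comparable pair {a,b} has a < b or b < a in the order.
Count unordered pairs where one element is strictly below the other.
Examples: {{},{1}}, {{},{2}}, {{},{3}}, {{},{4}}, ...
Total comparable pairs: 211


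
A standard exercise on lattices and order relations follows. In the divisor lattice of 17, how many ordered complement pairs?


Complement pair (a,b): a meet b = bottom, a join b = top.
Here: gcd(a,b)=1 and lcm(a,b)=17, i.e. a*b=17 with a,b coprime.
Pairs found: (1,17), (17,1)
Total ordered pairs: 2


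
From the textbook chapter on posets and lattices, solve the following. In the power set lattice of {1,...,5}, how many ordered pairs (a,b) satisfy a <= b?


The order relation is {(a,b) : a <= b}, reflexive so it includes (a,a).
Examples: ({},{}), ({},{1,2}), ({},{1,2,3}), ({},{1,2,3,4}), ({},{1,2,3,4,5}), ...
Total ordered pairs: 243


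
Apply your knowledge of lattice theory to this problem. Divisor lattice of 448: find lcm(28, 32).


In a divisor lattice, join = lcm (least common multiple).
gcd(28,32) = 4
lcm(28,32) = 28*32/gcd = 896/4 = 224


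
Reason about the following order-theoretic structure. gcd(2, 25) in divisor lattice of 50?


Meet=gcd.
gcd(2,25)=1


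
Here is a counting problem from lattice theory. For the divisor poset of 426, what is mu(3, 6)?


In a divisor lattice, mu(a,b) = mu(b/a) where mu is the classical Mobius function.
b/a = 6/3 = 2
Prime factorization of 2: primes [2]
2 is squarefree with 1 prime factor(s), so mu(2) = (-1)^1 = -1


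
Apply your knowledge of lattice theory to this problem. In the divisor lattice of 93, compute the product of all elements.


Divisors of 93: [1, 3, 31, 93]
Product = n^(d(n)/2) = 93^(4/2)
Product = 8649


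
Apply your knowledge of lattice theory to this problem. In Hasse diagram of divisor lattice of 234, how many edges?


A cover relation a -< b holds when a < b with no c strictly between.
Cover relations:
  1 -< 2
  1 -< 3
  1 -< 13
  2 -< 6
  2 -< 26
  3 -< 6
  3 -< 9
  3 -< 39
  ...12 more
Total: 20


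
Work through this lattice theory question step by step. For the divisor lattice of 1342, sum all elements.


sigma(n) = sum of divisors.
Divisors of 1342: [1, 2, 11, 22, 61, 122, 671, 1342]
Sum = 2232


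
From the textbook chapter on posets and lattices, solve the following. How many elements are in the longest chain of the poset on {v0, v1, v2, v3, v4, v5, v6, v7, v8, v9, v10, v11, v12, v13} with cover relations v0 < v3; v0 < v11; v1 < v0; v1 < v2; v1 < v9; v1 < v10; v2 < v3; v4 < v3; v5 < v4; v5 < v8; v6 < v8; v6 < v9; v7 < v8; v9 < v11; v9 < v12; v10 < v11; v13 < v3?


A chain is a totally ordered subset; we count the number of elements in a maximum chain.
Compute, for each element x, the size of the longest chain ending at x:
  v1: 1
  v5: 1
  v6: 1
  v7: 1
  v13: 1
  v0: 2
  ...
A maximum chain: v1 < v0 < v3
Number of elements in the longest chain: 3


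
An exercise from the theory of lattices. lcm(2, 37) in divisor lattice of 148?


Join=lcm.
gcd(2,37)=1
lcm=74


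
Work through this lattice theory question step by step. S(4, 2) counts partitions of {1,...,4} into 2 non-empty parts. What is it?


S(n,k) = k*S(n-1,k) + S(n-1,k-1).
S(3,2) = 3, S(3,1) = 1
S(4,2) = 2*3 + 1 = 6 + 1
S(4,2) = 7


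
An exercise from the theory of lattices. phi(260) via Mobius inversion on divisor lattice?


phi(n) = n * prod_{p|n} (1 - 1/p).
Prime divisors of 260: [2, 5, 13]
phi(260) = 260 * (1 - 1/2) * (1 - 1/5) * (1 - 1/13)
phi(260) = 96


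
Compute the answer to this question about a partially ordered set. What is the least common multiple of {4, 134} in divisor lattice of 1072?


In a divisor lattice, join = lcm (least common multiple).
Compute lcm iteratively: start with first element, then lcm(current, next).
Elements: [4, 134]
lcm(4,134) = 268
Final lcm = 268


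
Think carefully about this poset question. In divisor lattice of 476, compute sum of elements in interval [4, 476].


Interval [4,476] in divisors of 476: [4, 28, 68, 476]
Sum = 576


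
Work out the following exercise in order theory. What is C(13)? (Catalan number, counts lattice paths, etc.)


C(n) = C(2n, n) / (n+1).
C(26, 13) = 10400600
C(13) = 10400600 / 14 = 742900


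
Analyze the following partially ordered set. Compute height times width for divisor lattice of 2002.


Height = length of longest chain minus 1; width = size of largest antichain.
A maximum chain: 1 | 13 | 143 | 1001 | 2002  (height 4).
A maximum antichain: {14, 22, 26, 77, 91, 143}  (width 6).
Product = 4 * 6 = 24


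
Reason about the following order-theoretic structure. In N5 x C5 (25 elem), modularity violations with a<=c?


Modular law: if a <= c then a v (b ^ c) = (a v b) ^ c.
Check all triples (a,b,c) with a <= c among 25 elements.
  e.g. a=(a,0), b=(c,0), c=(b,0): lhs=(a,0) != rhs=(b,0)
  e.g. a=(a,0), b=(c,1), c=(b,0): lhs=(a,0) != rhs=(b,0)
Total violating triples: 75


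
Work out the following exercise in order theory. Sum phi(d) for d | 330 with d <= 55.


Divisors of 330 up to 55: [1, 2, 3, 5, 6, 10, 11, 15, 22, 30, 33, 55]
phi values: [1, 1, 2, 4, 2, 4, 10, 8, 10, 8, 20, 40]
Sum = 110


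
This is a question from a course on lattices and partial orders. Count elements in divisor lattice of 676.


Divisors of 676: [1, 2, 4, 13, 26, 52, 169, 338, 676]
Count: 9


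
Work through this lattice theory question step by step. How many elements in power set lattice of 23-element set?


Power set = 2^n.
2^23 = 8388608


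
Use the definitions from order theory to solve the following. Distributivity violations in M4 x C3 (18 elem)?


Distributive law: a ^ (b v c) = (a ^ b) v (a ^ c).
Check all 18^3 = 5832 ordered triples (a,b,c).
  e.g. a=(a1,0), b=(a2,0), c=(a3,0): lhs=(a1,0) != rhs=(0,0)
  e.g. a=(a1,0), b=(a2,0), c=(a3,1): lhs=(a1,0) != rhs=(0,0)
Total violating triples: 648


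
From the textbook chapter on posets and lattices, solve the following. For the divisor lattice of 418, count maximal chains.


A maximal chain goes from the minimum element to a maximal element via cover relations.
Counting all min-to-max paths in the cover graph.
Total maximal chains: 6


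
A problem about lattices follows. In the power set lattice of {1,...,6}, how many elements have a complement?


An element a is complemented if some b has a meet b = bottom, a join b = top.
every subset A has complement S\A, so all elements are complemented.
Complemented elements: {}, {1}, {2}, {3}, {4}, {5}, ... (58 more)
Count: 64


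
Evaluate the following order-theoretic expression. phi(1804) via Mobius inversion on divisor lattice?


phi(n) = n * prod_{p|n} (1 - 1/p).
Prime divisors of 1804: [2, 11, 41]
phi(1804) = 1804 * (1 - 1/2) * (1 - 1/11) * (1 - 1/41)
phi(1804) = 800


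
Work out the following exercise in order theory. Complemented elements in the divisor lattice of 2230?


An element a is complemented if some b has a meet b = bottom, a join b = top.
a is complemented iff gcd(a, n/a)=1, i.e. a is a unitary divisor of 2230.
Complemented elements: 1, 2, 5, 10, 223, 446, ... (2 more)
Count: 8


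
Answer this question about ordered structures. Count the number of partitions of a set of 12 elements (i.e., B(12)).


B(n) = number of set partitions of an n-element set.
B(n) satisfies the recurrence: B(n+1) = sum_k C(n,k)*B(k).
B(12) = 4213597


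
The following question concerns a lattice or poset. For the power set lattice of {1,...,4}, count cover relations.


A cover relation a -< b holds when a < b with no c strictly between.
Cover relations:
  {} -< {1}
  {} -< {2}
  {} -< {3}
  {} -< {4}
  {1} -< {1,2}
  {1} -< {1,3}
  {1} -< {1,4}
  {2} -< {1,2}
  ...24 more
Total: 32


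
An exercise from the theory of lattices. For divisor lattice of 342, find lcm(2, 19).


In a divisor lattice, join = lcm (least common multiple).
Compute lcm iteratively: start with first element, then lcm(current, next).
Elements: [2, 19]
lcm(2,19) = 38
Final lcm = 38


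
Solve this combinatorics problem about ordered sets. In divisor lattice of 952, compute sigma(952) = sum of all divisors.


sigma(n) = sum of divisors.
Divisors of 952: [1, 2, 4, 7, 8, 14, 17, 28, 34, 56, 68, 119, 136, 238, 476, 952]
Sum = 2160


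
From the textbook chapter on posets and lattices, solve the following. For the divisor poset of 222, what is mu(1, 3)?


In a divisor lattice, mu(a,b) = mu(b/a) where mu is the classical Mobius function.
b/a = 3/1 = 3
Prime factorization of 3: primes [3]
3 is squarefree with 1 prime factor(s), so mu(3) = (-1)^1 = -1


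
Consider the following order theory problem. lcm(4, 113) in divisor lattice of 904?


Join=lcm.
gcd(4,113)=1
lcm=452


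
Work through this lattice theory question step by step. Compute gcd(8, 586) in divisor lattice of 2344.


In a divisor lattice, meet = gcd (greatest common divisor).
By Euclidean algorithm or factoring: gcd(8,586) = 2


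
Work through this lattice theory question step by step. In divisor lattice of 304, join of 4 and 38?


In a divisor lattice, join = lcm (least common multiple).
gcd(4,38) = 2
lcm(4,38) = 4*38/gcd = 152/2 = 76


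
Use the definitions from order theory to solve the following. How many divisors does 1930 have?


Divisors of 1930: [1, 2, 5, 10, 193, 386, 965, 1930]
Count: 8


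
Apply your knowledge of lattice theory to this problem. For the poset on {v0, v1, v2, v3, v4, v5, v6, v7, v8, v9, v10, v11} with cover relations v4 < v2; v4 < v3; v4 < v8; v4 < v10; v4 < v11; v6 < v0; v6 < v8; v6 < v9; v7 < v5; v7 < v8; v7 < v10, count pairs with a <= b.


The order relation is {(a,b) : a <= b}, reflexive so it includes (a,a).
Examples: (v0,v0), (v1,v1), (v10,v10), (v11,v11), (v2,v2), ...
Total ordered pairs: 23


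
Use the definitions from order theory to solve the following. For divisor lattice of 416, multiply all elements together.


Divisors of 416: [1, 2, 4, 8, 13, 16, 26, 32, 52, 104, 208, 416]
Product = n^(d(n)/2) = 416^(12/2)
Product = 5182746699759616


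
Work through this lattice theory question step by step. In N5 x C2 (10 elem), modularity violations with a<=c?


Modular law: if a <= c then a v (b ^ c) = (a v b) ^ c.
Check all triples (a,b,c) with a <= c among 10 elements.
  e.g. a=(a,0), b=(c,0), c=(b,0): lhs=(a,0) != rhs=(b,0)
  e.g. a=(a,0), b=(c,1), c=(b,0): lhs=(a,0) != rhs=(b,0)
Total violating triples: 6


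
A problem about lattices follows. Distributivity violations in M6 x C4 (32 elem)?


Distributive law: a ^ (b v c) = (a ^ b) v (a ^ c).
Check all 32^3 = 32768 ordered triples (a,b,c).
  e.g. a=(a1,0), b=(a2,0), c=(a3,0): lhs=(a1,0) != rhs=(0,0)
  e.g. a=(a1,0), b=(a2,0), c=(a3,1): lhs=(a1,0) != rhs=(0,0)
Total violating triples: 7680


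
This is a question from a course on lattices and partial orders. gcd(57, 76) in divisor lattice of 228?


Meet=gcd.
gcd(57,76)=19


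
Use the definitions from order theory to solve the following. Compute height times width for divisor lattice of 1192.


Height = length of longest chain minus 1; width = size of largest antichain.
A maximum chain: 1 | 149 | 298 | 596 | 1192  (height 4).
A maximum antichain: {2, 149}  (width 2).
Product = 4 * 2 = 8


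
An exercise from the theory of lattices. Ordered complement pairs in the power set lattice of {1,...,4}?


Complement pair (a,b): a meet b = bottom, a join b = top.
Here: A intersect B = {} and A union B = {1,...,4}.
Pairs found: ({},{1,2,3,4}), ({1},{2,3,4}), ({2},{1,3,4}), ({3},{1,2,4}), ... (12 more)
Total ordered pairs: 16


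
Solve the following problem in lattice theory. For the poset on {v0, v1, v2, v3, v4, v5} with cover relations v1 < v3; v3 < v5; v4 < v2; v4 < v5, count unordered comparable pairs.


A comparable pair {a,b} has a < b or b < a in the order.
Count unordered pairs where one element is strictly below the other.
Examples: {v1,v3}, {v1,v5}, {v2,v4}, {v3,v5}, ...
Total comparable pairs: 5


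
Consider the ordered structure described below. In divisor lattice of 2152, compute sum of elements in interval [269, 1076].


Interval [269,1076] in divisors of 2152: [269, 538, 1076]
Sum = 1883


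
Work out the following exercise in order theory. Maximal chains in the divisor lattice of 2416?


A maximal chain goes from the minimum element to a maximal element via cover relations.
Counting all min-to-max paths in the cover graph.
Total maximal chains: 5


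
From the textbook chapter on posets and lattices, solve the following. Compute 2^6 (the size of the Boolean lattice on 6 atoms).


Power set = 2^n.
2^6 = 64


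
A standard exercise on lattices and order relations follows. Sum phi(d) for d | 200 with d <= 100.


Divisors of 200 up to 100: [1, 2, 4, 5, 8, 10, 20, 25, 40, 50, 100]
phi values: [1, 1, 2, 4, 4, 4, 8, 20, 16, 20, 40]
Sum = 120


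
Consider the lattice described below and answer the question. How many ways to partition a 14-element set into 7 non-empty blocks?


S(n,k) = k*S(n-1,k) + S(n-1,k-1).
S(13,7) = 5715424, S(13,6) = 9321312
S(14,7) = 7*5715424 + 9321312 = 40007968 + 9321312
S(14,7) = 49329280


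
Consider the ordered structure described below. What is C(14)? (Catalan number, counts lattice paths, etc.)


C(n) = C(2n, n) / (n+1).
C(28, 14) = 40116600
C(14) = 40116600 / 15 = 2674440


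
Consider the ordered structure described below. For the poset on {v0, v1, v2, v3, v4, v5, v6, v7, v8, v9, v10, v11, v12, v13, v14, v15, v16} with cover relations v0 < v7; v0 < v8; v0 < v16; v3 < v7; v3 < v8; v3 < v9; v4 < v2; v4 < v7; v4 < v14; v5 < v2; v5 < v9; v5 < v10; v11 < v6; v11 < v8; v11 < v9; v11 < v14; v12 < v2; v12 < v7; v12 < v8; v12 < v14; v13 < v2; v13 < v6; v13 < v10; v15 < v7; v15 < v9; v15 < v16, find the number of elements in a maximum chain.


A chain is a totally ordered subset; we count the number of elements in a maximum chain.
Compute, for each element x, the size of the longest chain ending at x:
  v0: 1
  v1: 1
  v3: 1
  v4: 1
  v5: 1
  v11: 1
  ...
A maximum chain: v4 < v2
Number of elements in the longest chain: 2


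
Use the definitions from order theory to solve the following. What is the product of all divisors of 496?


Divisors of 496: [1, 2, 4, 8, 16, 31, 62, 124, 248, 496]
Product = n^(d(n)/2) = 496^(10/2)
Product = 30019840638976


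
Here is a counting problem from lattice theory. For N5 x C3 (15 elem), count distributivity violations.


Distributive law: a ^ (b v c) = (a ^ b) v (a ^ c).
Check all 15^3 = 3375 ordered triples (a,b,c).
  e.g. a=(b,0), b=(a,0), c=(c,0): lhs=(b,0) != rhs=(a,0)
  e.g. a=(b,0), b=(a,0), c=(c,1): lhs=(b,0) != rhs=(a,0)
Total violating triples: 54


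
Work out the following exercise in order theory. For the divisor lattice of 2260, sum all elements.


sigma(n) = sum of divisors.
Divisors of 2260: [1, 2, 4, 5, 10, 20, 113, 226, 452, 565, 1130, 2260]
Sum = 4788


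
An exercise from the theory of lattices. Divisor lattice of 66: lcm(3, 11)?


Join=lcm.
gcd(3,11)=1
lcm=33


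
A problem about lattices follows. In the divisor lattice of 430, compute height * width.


Height = length of longest chain minus 1; width = size of largest antichain.
A maximum chain: 1 | 43 | 215 | 430  (height 3).
A maximum antichain: {2, 5, 43}  (width 3).
Product = 3 * 3 = 9


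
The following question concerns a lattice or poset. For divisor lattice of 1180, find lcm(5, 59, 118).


In a divisor lattice, join = lcm (least common multiple).
Compute lcm iteratively: start with first element, then lcm(current, next).
Elements: [5, 59, 118]
lcm(5,59) = 295
lcm(295,118) = 590
Final lcm = 590


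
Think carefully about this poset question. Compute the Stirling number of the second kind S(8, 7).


S(n,k) = k*S(n-1,k) + S(n-1,k-1).
S(7,7) = 1, S(7,6) = 21
S(8,7) = 7*1 + 21 = 7 + 21
S(8,7) = 28


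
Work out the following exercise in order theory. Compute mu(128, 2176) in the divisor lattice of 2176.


In a divisor lattice, mu(a,b) = mu(b/a) where mu is the classical Mobius function.
b/a = 2176/128 = 17
Prime factorization of 17: primes [17]
17 is squarefree with 1 prime factor(s), so mu(17) = (-1)^1 = -1


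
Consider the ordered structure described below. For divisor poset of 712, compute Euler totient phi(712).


phi(n) = n * prod_{p|n} (1 - 1/p).
Prime divisors of 712: [2, 89]
phi(712) = 712 * (1 - 1/2) * (1 - 1/89)
phi(712) = 352


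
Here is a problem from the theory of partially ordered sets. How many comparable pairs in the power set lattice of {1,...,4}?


A comparable pair {a,b} has a < b or b < a in the order.
Count unordered pairs where one element is strictly below the other.
Examples: {{},{1}}, {{},{2}}, {{},{3}}, {{},{4}}, ...
Total comparable pairs: 65


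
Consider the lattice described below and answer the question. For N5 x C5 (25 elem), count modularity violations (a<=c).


Modular law: if a <= c then a v (b ^ c) = (a v b) ^ c.
Check all triples (a,b,c) with a <= c among 25 elements.
  e.g. a=(a,0), b=(c,0), c=(b,0): lhs=(a,0) != rhs=(b,0)
  e.g. a=(a,0), b=(c,1), c=(b,0): lhs=(a,0) != rhs=(b,0)
Total violating triples: 75


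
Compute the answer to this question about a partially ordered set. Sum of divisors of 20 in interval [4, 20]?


Interval [4,20] in divisors of 20: [4, 20]
Sum = 24


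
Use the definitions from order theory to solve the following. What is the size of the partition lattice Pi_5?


B(n) = number of set partitions of an n-element set.
B(n) satisfies the recurrence: B(n+1) = sum_k C(n,k)*B(k).
B(5) = 52


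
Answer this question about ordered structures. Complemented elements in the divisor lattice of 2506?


An element a is complemented if some b has a meet b = bottom, a join b = top.
a is complemented iff gcd(a, n/a)=1, i.e. a is a unitary divisor of 2506.
Complemented elements: 1, 2, 7, 14, 179, 358, ... (2 more)
Count: 8


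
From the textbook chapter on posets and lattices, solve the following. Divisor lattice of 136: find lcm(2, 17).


In a divisor lattice, join = lcm (least common multiple).
gcd(2,17) = 1
lcm(2,17) = 2*17/gcd = 34/1 = 34


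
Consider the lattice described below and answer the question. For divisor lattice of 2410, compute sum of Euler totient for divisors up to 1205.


Divisors of 2410 up to 1205: [1, 2, 5, 10, 241, 482, 1205]
phi values: [1, 1, 4, 4, 240, 240, 960]
Sum = 1450


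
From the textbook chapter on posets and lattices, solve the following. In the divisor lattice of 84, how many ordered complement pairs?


Complement pair (a,b): a meet b = bottom, a join b = top.
Here: gcd(a,b)=1 and lcm(a,b)=84, i.e. a*b=84 with a,b coprime.
Pairs found: (1,84), (3,28), (4,21), (7,12), ... (4 more)
Total ordered pairs: 8
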